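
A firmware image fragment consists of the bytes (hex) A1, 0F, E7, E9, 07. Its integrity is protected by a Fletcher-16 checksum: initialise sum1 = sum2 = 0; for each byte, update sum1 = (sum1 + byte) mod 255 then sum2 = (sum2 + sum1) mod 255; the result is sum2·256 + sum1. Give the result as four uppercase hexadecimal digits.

Running sums (mod 255):
  after byte 0 (A1): sum1=161, sum2=161
  after byte 1 (0F): sum1=176, sum2=82
  after byte 2 (E7): sum1=152, sum2=234
  after byte 3 (E9): sum1=130, sum2=109
  after byte 4 (07): sum1=137, sum2=246
Checksum = sum2·256 + sum1 = 246·256 + 137 = 63113 = 0xF689.

F689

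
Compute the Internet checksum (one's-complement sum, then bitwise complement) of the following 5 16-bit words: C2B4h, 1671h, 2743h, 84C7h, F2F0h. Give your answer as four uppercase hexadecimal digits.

One's-complement addition (fold any carry out of bit 15 back into bit 0):
  0xC2B4 + 0x1671 = 0x0D925
  0xD925 + 0x2743 = 0x10068 → wrap carry → 0x0069
  0x0069 + 0x84C7 = 0x08530
  0x8530 + 0xF2F0 = 0x17820 → wrap carry → 0x7821
One's-complement sum = 0x7821.
Checksum = ~0x7821 & 0xFFFF = 0x87DE.

87DE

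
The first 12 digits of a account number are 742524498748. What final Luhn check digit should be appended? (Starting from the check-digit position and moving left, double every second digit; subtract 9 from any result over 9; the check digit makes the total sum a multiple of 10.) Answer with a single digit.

5

Partial digits right→left: 8 4 7 8 9 4 4 2 5 2 4 7
Double every second digit counting from the check-digit position (so the 1st, 3rd, 5th, ... of the partial from the right).
  doubled (with −9 where >9): 7 5 9 8 1 8 → sum 38
  kept as-is: 4 8 4 2 2 7 → sum 27
Total = 38 + 27 = 65.
Check digit = (10 − (65 mod 10)) mod 10 = 5.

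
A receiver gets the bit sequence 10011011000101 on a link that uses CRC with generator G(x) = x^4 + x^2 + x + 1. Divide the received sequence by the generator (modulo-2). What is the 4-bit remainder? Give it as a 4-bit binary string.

1000

Modulo-2 division of 10011011000101 by 10111:
  pos 0: 10011 XOR 10111 = 00100
  pos 2: 10001 XOR 10111 = 00110
  pos 4: 11010 XOR 10111 = 01101
  pos 5: 11010 XOR 10111 = 01101
  pos 6: 11010 XOR 10111 = 01101
  pos 7: 11011 XOR 10111 = 01100
  pos 8: 11000 XOR 10111 = 01111
  pos 9: 11111 XOR 10111 = 01000
Remainder = 1000 (nonzero — an error is detected).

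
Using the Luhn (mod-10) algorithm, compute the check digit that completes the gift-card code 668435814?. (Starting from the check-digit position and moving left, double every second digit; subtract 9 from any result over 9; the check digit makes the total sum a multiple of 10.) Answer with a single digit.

Partial digits right→left: 4 1 8 5 3 4 8 6 6
Double every second digit counting from the check-digit position (so the 1st, 3rd, 5th, ... of the partial from the right).
  doubled (with −9 where >9): 8 7 6 7 3 → sum 31
  kept as-is: 1 5 4 6 → sum 16
Total = 31 + 16 = 47.
Check digit = (10 − (47 mod 10)) mod 10 = 3.

3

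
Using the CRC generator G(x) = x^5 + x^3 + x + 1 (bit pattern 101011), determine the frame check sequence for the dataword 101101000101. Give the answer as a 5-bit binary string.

01001

Append 5 zeros: 10110100010100000. Divide by 101011 (XOR where the leading bit is 1):
  pos 0: 101101 XOR 101011 = 000110
  pos 3: 110000 XOR 101011 = 011011
  pos 4: 110111 XOR 101011 = 011100
  pos 5: 111000 XOR 101011 = 010011
  pos 6: 100111 XOR 101011 = 001100
  pos 8: 110000 XOR 101011 = 011011
  pos 9: 110110 XOR 101011 = 011101
  pos 10: 111010 XOR 101011 = 010001
  pos 11: 100010 XOR 101011 = 001001
Remainder (last 5 bits) = 01001. This is the CRC / FCS.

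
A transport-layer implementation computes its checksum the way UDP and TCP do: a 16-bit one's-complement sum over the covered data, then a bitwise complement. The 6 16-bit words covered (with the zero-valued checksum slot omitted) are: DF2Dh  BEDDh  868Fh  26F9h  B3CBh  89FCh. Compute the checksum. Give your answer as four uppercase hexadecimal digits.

76A3

One's-complement addition (fold any carry out of bit 15 back into bit 0):
  0xDF2D + 0xBEDD = 0x19E0A → wrap carry → 0x9E0B
  0x9E0B + 0x868F = 0x1249A → wrap carry → 0x249B
  0x249B + 0x26F9 = 0x04B94
  0x4B94 + 0xB3CB = 0x0FF5F
  0xFF5F + 0x89FC = 0x1895B → wrap carry → 0x895C
One's-complement sum = 0x895C.
Checksum = ~0x895C & 0xFFFF = 0x76A3.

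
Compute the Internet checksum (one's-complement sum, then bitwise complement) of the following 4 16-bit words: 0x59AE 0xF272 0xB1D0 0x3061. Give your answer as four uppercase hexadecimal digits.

D1AC

One's-complement addition (fold any carry out of bit 15 back into bit 0):
  0x59AE + 0xF272 = 0x14C20 → wrap carry → 0x4C21
  0x4C21 + 0xB1D0 = 0x0FDF1
  0xFDF1 + 0x3061 = 0x12E52 → wrap carry → 0x2E53
One's-complement sum = 0x2E53.
Checksum = ~0x2E53 & 0xFFFF = 0xD1AC.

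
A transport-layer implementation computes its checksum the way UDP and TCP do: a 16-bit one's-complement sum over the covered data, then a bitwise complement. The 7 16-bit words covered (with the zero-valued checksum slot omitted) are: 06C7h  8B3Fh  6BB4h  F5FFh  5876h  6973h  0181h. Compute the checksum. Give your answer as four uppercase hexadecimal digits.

48DA

One's-complement addition (fold any carry out of bit 15 back into bit 0):
  0x06C7 + 0x8B3F = 0x09206
  0x9206 + 0x6BB4 = 0x0FDBA
  0xFDBA + 0xF5FF = 0x1F3B9 → wrap carry → 0xF3BA
  0xF3BA + 0x5876 = 0x14C30 → wrap carry → 0x4C31
  0x4C31 + 0x6973 = 0x0B5A4
  0xB5A4 + 0x0181 = 0x0B725
One's-complement sum = 0xB725.
Checksum = ~0xB725 & 0xFFFF = 0x48DA.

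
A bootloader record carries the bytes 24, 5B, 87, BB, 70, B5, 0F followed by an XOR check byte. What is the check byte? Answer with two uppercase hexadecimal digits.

89

XOR the bytes together:
  start with 0x24
  0x24 ⊕ 0x5B = 0x7F
  0x7F ⊕ 0x87 = 0xF8
  0xF8 ⊕ 0xBB = 0x43
  0x43 ⊕ 0x70 = 0x33
  0x33 ⊕ 0xB5 = 0x86
  0x86 ⊕ 0x0F = 0x89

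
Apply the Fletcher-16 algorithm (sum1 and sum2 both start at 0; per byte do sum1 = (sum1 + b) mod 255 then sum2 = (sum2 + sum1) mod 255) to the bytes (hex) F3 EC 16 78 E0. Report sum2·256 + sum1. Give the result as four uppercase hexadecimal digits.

8B50

Running sums (mod 255):
  after byte 0 (F3): sum1=243, sum2=243
  after byte 1 (EC): sum1=224, sum2=212
  after byte 2 (16): sum1=246, sum2=203
  after byte 3 (78): sum1=111, sum2=59
  after byte 4 (E0): sum1=80, sum2=139
Checksum = sum2·256 + sum1 = 139·256 + 80 = 35664 = 0x8B50.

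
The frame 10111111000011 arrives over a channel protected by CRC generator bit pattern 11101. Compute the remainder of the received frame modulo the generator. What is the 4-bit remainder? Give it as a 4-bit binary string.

0001

Modulo-2 division of 10111111000011 by 11101:
  pos 0: 10111 XOR 11101 = 01010
  pos 1: 10101 XOR 11101 = 01000
  pos 2: 10001 XOR 11101 = 01100
  pos 3: 11001 XOR 11101 = 00100
  pos 5: 10000 XOR 11101 = 01101
  pos 6: 11010 XOR 11101 = 00111
  pos 8: 11101 XOR 11101 = 00000
Remainder = 0001 (nonzero — an error is detected).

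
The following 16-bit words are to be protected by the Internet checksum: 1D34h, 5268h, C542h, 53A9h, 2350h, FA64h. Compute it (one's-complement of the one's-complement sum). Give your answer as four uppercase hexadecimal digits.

59C2

One's-complement addition (fold any carry out of bit 15 back into bit 0):
  0x1D34 + 0x5268 = 0x06F9C
  0x6F9C + 0xC542 = 0x134DE → wrap carry → 0x34DF
  0x34DF + 0x53A9 = 0x08888
  0x8888 + 0x2350 = 0x0ABD8
  0xABD8 + 0xFA64 = 0x1A63C → wrap carry → 0xA63D
One's-complement sum = 0xA63D.
Checksum = ~0xA63D & 0xFFFF = 0x59C2.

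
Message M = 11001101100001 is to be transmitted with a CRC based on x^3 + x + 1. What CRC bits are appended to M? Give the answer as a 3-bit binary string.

010

Append 3 zeros: 11001101100001000. Divide by 1011 (XOR where the leading bit is 1):
  pos 0: 1100 XOR 1011 = 0111
  pos 1: 1111 XOR 1011 = 0100
  pos 2: 1001 XOR 1011 = 0010
  pos 4: 1001 XOR 1011 = 0010
  pos 6: 1010 XOR 1011 = 0001
  pos 9: 1000 XOR 1011 = 0011
  pos 11: 1110 XOR 1011 = 0101
  pos 12: 1010 XOR 1011 = 0001
Remainder (last 3 bits) = 010. This is the CRC / FCS.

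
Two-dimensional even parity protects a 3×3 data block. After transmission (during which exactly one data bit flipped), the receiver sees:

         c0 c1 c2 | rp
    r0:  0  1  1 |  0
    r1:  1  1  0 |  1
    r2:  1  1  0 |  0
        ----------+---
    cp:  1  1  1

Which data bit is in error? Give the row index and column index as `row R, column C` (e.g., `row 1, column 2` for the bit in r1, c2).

Recompute each row's even parity and compare to rp:
  r0: data parity 0, sent rp 0 → ok
  r1: data parity 0, sent rp 1 → mismatch
  r2: data parity 0, sent rp 0 → ok
Recompute each column's even parity and compare to cp:
  c0: data parity 0, sent cp 1 → mismatch
  c1: data parity 1, sent cp 1 → ok
  c2: data parity 1, sent cp 1 → ok
Exactly one row (r1) and one column (c0) fail → the flipped bit is at their intersection.

row 1, column 0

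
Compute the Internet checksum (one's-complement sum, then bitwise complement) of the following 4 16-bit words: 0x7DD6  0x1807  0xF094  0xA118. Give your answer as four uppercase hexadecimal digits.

D874

One's-complement addition (fold any carry out of bit 15 back into bit 0):
  0x7DD6 + 0x1807 = 0x095DD
  0x95DD + 0xF094 = 0x18671 → wrap carry → 0x8672
  0x8672 + 0xA118 = 0x1278A → wrap carry → 0x278B
One's-complement sum = 0x278B.
Checksum = ~0x278B & 0xFFFF = 0xD874.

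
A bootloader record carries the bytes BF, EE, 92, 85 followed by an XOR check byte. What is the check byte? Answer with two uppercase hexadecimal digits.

XOR the bytes together:
  start with 0xBF
  0xBF ⊕ 0xEE = 0x51
  0x51 ⊕ 0x92 = 0xC3
  0xC3 ⊕ 0x85 = 0x46

46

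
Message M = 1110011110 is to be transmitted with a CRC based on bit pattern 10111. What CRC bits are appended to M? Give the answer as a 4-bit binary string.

0100

Append 4 zeros: 11100111100000. Divide by 10111 (XOR where the leading bit is 1):
  pos 0: 11100 XOR 10111 = 01011
  pos 1: 10111 XOR 10111 = 00000
  pos 6: 11100 XOR 10111 = 01011
  pos 7: 10110 XOR 10111 = 00001
Remainder (last 4 bits) = 0100. This is the CRC / FCS.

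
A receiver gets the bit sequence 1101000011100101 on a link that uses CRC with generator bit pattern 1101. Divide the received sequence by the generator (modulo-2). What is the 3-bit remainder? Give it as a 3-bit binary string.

Modulo-2 division of 1101000011100101 by 1101:
  pos 0: 1101 XOR 1101 = 0000
  pos 8: 1110 XOR 1101 = 0011
  pos 10: 1101 XOR 1101 = 0000
Remainder = 001 (nonzero — an error is detected).

001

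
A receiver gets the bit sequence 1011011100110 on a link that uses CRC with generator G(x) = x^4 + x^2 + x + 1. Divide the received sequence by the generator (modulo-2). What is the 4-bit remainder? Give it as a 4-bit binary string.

Modulo-2 division of 1011011100110 by 10111:
  pos 0: 10110 XOR 10111 = 00001
  pos 4: 11110 XOR 10111 = 01001
  pos 5: 10010 XOR 10111 = 00101
  pos 7: 10111 XOR 10111 = 00000
Remainder = 0000 (zero — the frame passes the CRC check).

0000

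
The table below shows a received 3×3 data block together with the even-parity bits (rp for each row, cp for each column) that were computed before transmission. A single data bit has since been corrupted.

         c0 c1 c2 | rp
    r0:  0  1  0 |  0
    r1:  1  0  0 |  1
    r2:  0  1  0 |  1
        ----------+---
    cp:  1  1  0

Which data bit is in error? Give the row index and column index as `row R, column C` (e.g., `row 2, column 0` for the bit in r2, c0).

Recompute each row's even parity and compare to rp:
  r0: data parity 1, sent rp 0 → mismatch
  r1: data parity 1, sent rp 1 → ok
  r2: data parity 1, sent rp 1 → ok
Recompute each column's even parity and compare to cp:
  c0: data parity 1, sent cp 1 → ok
  c1: data parity 0, sent cp 1 → mismatch
  c2: data parity 0, sent cp 0 → ok
Exactly one row (r0) and one column (c1) fail → the flipped bit is at their intersection.

row 0, column 1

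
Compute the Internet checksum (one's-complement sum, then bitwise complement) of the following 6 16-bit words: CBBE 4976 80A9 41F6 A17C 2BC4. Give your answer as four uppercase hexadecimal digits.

5AEA

One's-complement addition (fold any carry out of bit 15 back into bit 0):
  0xCBBE + 0x4976 = 0x11534 → wrap carry → 0x1535
  0x1535 + 0x80A9 = 0x095DE
  0x95DE + 0x41F6 = 0x0D7D4
  0xD7D4 + 0xA17C = 0x17950 → wrap carry → 0x7951
  0x7951 + 0x2BC4 = 0x0A515
One's-complement sum = 0xA515.
Checksum = ~0xA515 & 0xFFFF = 0x5AEA.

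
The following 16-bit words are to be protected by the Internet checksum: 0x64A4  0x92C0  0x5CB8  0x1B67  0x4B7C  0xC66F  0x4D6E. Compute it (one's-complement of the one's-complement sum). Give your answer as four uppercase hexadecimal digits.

One's-complement addition (fold any carry out of bit 15 back into bit 0):
  0x64A4 + 0x92C0 = 0x0F764
  0xF764 + 0x5CB8 = 0x1541C → wrap carry → 0x541D
  0x541D + 0x1B67 = 0x06F84
  0x6F84 + 0x4B7C = 0x0BB00
  0xBB00 + 0xC66F = 0x1816F → wrap carry → 0x8170
  0x8170 + 0x4D6E = 0x0CEDE
One's-complement sum = 0xCEDE.
Checksum = ~0xCEDE & 0xFFFF = 0x3121.

3121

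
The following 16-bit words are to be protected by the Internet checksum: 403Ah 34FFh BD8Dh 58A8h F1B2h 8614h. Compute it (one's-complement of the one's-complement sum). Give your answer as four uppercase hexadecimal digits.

FCC8

One's-complement addition (fold any carry out of bit 15 back into bit 0):
  0x403A + 0x34FF = 0x07539
  0x7539 + 0xBD8D = 0x132C6 → wrap carry → 0x32C7
  0x32C7 + 0x58A8 = 0x08B6F
  0x8B6F + 0xF1B2 = 0x17D21 → wrap carry → 0x7D22
  0x7D22 + 0x8614 = 0x10336 → wrap carry → 0x0337
One's-complement sum = 0x0337.
Checksum = ~0x0337 & 0xFFFF = 0xFCC8.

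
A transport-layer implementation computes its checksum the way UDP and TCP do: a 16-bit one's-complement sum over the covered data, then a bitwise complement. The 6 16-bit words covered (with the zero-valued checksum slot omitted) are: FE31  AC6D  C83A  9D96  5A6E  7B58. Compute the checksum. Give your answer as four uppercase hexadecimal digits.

One's-complement addition (fold any carry out of bit 15 back into bit 0):
  0xFE31 + 0xAC6D = 0x1AA9E → wrap carry → 0xAA9F
  0xAA9F + 0xC83A = 0x172D9 → wrap carry → 0x72DA
  0x72DA + 0x9D96 = 0x11070 → wrap carry → 0x1071
  0x1071 + 0x5A6E = 0x06ADF
  0x6ADF + 0x7B58 = 0x0E637
One's-complement sum = 0xE637.
Checksum = ~0xE637 & 0xFFFF = 0x19C8.

19C8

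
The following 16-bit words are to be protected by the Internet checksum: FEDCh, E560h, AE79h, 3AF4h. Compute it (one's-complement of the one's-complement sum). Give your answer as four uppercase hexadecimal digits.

3254

One's-complement addition (fold any carry out of bit 15 back into bit 0):
  0xFEDC + 0xE560 = 0x1E43C → wrap carry → 0xE43D
  0xE43D + 0xAE79 = 0x192B6 → wrap carry → 0x92B7
  0x92B7 + 0x3AF4 = 0x0CDAB
One's-complement sum = 0xCDAB.
Checksum = ~0xCDAB & 0xFFFF = 0x3254.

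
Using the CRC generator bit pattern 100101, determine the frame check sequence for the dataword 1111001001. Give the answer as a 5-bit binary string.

Append 5 zeros: 111100100100000. Divide by 100101 (XOR where the leading bit is 1):
  pos 0: 111100 XOR 100101 = 011001
  pos 1: 110011 XOR 100101 = 010110
  pos 2: 101100 XOR 100101 = 001001
  pos 4: 100101 XOR 100101 = 000000
Remainder (last 5 bits) = 00000. This is the CRC / FCS.

00000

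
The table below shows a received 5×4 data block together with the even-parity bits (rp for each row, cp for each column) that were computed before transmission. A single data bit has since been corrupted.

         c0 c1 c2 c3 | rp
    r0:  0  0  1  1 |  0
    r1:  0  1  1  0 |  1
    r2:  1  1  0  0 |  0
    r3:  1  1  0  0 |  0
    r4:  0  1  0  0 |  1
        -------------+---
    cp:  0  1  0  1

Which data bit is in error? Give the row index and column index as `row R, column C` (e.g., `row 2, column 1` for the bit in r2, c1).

Recompute each row's even parity and compare to rp:
  r0: data parity 0, sent rp 0 → ok
  r1: data parity 0, sent rp 1 → mismatch
  r2: data parity 0, sent rp 0 → ok
  r3: data parity 0, sent rp 0 → ok
  r4: data parity 1, sent rp 1 → ok
Recompute each column's even parity and compare to cp:
  c0: data parity 0, sent cp 0 → ok
  c1: data parity 0, sent cp 1 → mismatch
  c2: data parity 0, sent cp 0 → ok
  c3: data parity 1, sent cp 1 → ok
Exactly one row (r1) and one column (c1) fail → the flipped bit is at their intersection.

row 1, column 1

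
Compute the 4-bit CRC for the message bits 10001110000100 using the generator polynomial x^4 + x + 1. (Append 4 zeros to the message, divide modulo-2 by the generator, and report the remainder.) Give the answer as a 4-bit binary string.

0100

Append 4 zeros: 100011100001000000. Divide by 10011 (XOR where the leading bit is 1):
  pos 0: 10001 XOR 10011 = 00010
  pos 3: 10110 XOR 10011 = 00101
  pos 5: 10100 XOR 10011 = 00111
  pos 7: 11101 XOR 10011 = 01110
  pos 8: 11100 XOR 10011 = 01111
  pos 9: 11110 XOR 10011 = 01101
  pos 10: 11010 XOR 10011 = 01001
  pos 11: 10010 XOR 10011 = 00001
Remainder (last 4 bits) = 0100. This is the CRC / FCS.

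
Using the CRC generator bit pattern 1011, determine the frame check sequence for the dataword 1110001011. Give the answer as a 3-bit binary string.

Append 3 zeros: 1110001011000. Divide by 1011 (XOR where the leading bit is 1):
  pos 0: 1110 XOR 1011 = 0101
  pos 1: 1010 XOR 1011 = 0001
  pos 4: 1010 XOR 1011 = 0001
  pos 7: 1110 XOR 1011 = 0101
  pos 8: 1010 XOR 1011 = 0001
Remainder (last 3 bits) = 010. This is the CRC / FCS.

010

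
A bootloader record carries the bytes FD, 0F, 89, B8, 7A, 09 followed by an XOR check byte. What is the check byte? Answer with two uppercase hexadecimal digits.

B0

XOR the bytes together:
  start with 0xFD
  0xFD ⊕ 0x0F = 0xF2
  0xF2 ⊕ 0x89 = 0x7B
  0x7B ⊕ 0xB8 = 0xC3
  0xC3 ⊕ 0x7A = 0xB9
  0xB9 ⊕ 0x09 = 0xB0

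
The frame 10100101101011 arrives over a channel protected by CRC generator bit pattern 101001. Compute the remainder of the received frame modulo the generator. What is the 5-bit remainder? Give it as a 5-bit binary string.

Modulo-2 division of 10100101101011 by 101001:
  pos 0: 101001 XOR 101001 = 000000
  pos 7: 110101 XOR 101001 = 011100
  pos 8: 111001 XOR 101001 = 010000
Remainder = 10000 (nonzero — an error is detected).

10000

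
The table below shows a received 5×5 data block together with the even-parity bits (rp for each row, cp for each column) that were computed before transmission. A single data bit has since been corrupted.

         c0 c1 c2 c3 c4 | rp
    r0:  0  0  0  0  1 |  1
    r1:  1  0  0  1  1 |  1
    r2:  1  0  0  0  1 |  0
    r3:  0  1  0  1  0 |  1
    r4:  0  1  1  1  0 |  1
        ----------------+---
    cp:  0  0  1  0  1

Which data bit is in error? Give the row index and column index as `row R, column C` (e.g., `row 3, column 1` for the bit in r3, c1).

row 3, column 3

Recompute each row's even parity and compare to rp:
  r0: data parity 1, sent rp 1 → ok
  r1: data parity 1, sent rp 1 → ok
  r2: data parity 0, sent rp 0 → ok
  r3: data parity 0, sent rp 1 → mismatch
  r4: data parity 1, sent rp 1 → ok
Recompute each column's even parity and compare to cp:
  c0: data parity 0, sent cp 0 → ok
  c1: data parity 0, sent cp 0 → ok
  c2: data parity 1, sent cp 1 → ok
  c3: data parity 1, sent cp 0 → mismatch
  c4: data parity 1, sent cp 1 → ok
Exactly one row (r3) and one column (c3) fail → the flipped bit is at their intersection.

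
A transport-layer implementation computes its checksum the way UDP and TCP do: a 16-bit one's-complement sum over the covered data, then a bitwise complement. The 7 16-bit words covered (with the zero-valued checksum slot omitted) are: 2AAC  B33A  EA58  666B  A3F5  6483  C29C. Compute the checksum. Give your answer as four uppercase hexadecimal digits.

One's-complement addition (fold any carry out of bit 15 back into bit 0):
  0x2AAC + 0xB33A = 0x0DDE6
  0xDDE6 + 0xEA58 = 0x1C83E → wrap carry → 0xC83F
  0xC83F + 0x666B = 0x12EAA → wrap carry → 0x2EAB
  0x2EAB + 0xA3F5 = 0x0D2A0
  0xD2A0 + 0x6483 = 0x13723 → wrap carry → 0x3724
  0x3724 + 0xC29C = 0x0F9C0
One's-complement sum = 0xF9C0.
Checksum = ~0xF9C0 & 0xFFFF = 0x063F.

063F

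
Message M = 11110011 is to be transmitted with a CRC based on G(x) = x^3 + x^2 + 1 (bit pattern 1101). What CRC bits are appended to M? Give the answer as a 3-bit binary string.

000

Append 3 zeros: 11110011000. Divide by 1101 (XOR where the leading bit is 1):
  pos 0: 1111 XOR 1101 = 0010
  pos 2: 1000 XOR 1101 = 0101
  pos 3: 1011 XOR 1101 = 0110
  pos 4: 1101 XOR 1101 = 0000
Remainder (last 3 bits) = 000. This is the CRC / FCS.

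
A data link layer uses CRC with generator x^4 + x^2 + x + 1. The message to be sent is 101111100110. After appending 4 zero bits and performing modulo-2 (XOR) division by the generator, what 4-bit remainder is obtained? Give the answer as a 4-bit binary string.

1001

Append 4 zeros: 1011111001100000. Divide by 10111 (XOR where the leading bit is 1):
  pos 0: 10111 XOR 10111 = 00000
  pos 5: 11001 XOR 10111 = 01110
  pos 6: 11101 XOR 10111 = 01010
  pos 7: 10100 XOR 10111 = 00011
  pos 10: 11000 XOR 10111 = 01111
  pos 11: 11110 XOR 10111 = 01001
Remainder (last 4 bits) = 1001. This is the CRC / FCS.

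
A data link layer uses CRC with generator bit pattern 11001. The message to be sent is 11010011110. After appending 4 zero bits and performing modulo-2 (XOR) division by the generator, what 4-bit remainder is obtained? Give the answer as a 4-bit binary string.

Append 4 zeros: 110100111100000. Divide by 11001 (XOR where the leading bit is 1):
  pos 0: 11010 XOR 11001 = 00011
  pos 3: 11011 XOR 11001 = 00010
  pos 6: 10110 XOR 11001 = 01111
  pos 7: 11110 XOR 11001 = 00111
  pos 9: 11100 XOR 11001 = 00101
Remainder (last 4 bits) = 1010. This is the CRC / FCS.

1010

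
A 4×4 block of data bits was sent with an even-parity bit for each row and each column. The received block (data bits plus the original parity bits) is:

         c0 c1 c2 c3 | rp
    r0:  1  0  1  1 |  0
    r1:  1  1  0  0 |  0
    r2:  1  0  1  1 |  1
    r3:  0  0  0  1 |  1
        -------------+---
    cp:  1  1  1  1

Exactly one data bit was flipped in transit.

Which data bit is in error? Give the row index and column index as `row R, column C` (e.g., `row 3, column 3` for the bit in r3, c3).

row 0, column 2

Recompute each row's even parity and compare to rp:
  r0: data parity 1, sent rp 0 → mismatch
  r1: data parity 0, sent rp 0 → ok
  r2: data parity 1, sent rp 1 → ok
  r3: data parity 1, sent rp 1 → ok
Recompute each column's even parity and compare to cp:
  c0: data parity 1, sent cp 1 → ok
  c1: data parity 1, sent cp 1 → ok
  c2: data parity 0, sent cp 1 → mismatch
  c3: data parity 1, sent cp 1 → ok
Exactly one row (r0) and one column (c2) fail → the flipped bit is at their intersection.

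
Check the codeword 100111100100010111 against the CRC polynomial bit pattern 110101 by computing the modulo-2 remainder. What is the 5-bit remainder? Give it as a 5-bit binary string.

Modulo-2 division of 100111100100010111 by 110101:
  pos 0: 100111 XOR 110101 = 010010
  pos 1: 100101 XOR 110101 = 010000
  pos 2: 100000 XOR 110101 = 010101
  pos 3: 101010 XOR 110101 = 011111
  pos 4: 111111 XOR 110101 = 001010
  pos 6: 101000 XOR 110101 = 011101
  pos 7: 111010 XOR 110101 = 001111
  pos 9: 111110 XOR 110101 = 001011
  pos 11: 101111 XOR 110101 = 011010
  pos 12: 110101 XOR 110101 = 000000
Remainder = 00000 (zero — the frame passes the CRC check).

00000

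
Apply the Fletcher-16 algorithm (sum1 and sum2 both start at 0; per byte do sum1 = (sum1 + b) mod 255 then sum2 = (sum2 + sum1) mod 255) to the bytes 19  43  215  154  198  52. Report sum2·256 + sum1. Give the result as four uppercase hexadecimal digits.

Running sums (mod 255):
  after byte 0 (19): sum1=19, sum2=19
  after byte 1 (43): sum1=62, sum2=81
  after byte 2 (215): sum1=22, sum2=103
  after byte 3 (154): sum1=176, sum2=24
  after byte 4 (198): sum1=119, sum2=143
  after byte 5 (52): sum1=171, sum2=59
Checksum = sum2·256 + sum1 = 59·256 + 171 = 15275 = 0x3BAB.

3BAB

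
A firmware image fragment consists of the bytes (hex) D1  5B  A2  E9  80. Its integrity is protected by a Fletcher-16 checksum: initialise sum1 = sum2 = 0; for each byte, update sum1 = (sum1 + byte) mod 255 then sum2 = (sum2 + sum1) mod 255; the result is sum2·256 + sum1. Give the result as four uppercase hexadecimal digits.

Running sums (mod 255):
  after byte 0 (D1): sum1=209, sum2=209
  after byte 1 (5B): sum1=45, sum2=254
  after byte 2 (A2): sum1=207, sum2=206
  after byte 3 (E9): sum1=185, sum2=136
  after byte 4 (80): sum1=58, sum2=194
Checksum = sum2·256 + sum1 = 194·256 + 58 = 49722 = 0xC23A.

C23A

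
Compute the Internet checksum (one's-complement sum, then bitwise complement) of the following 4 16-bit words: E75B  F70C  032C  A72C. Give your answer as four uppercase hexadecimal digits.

One's-complement addition (fold any carry out of bit 15 back into bit 0):
  0xE75B + 0xF70C = 0x1DE67 → wrap carry → 0xDE68
  0xDE68 + 0x032C = 0x0E194
  0xE194 + 0xA72C = 0x188C0 → wrap carry → 0x88C1
One's-complement sum = 0x88C1.
Checksum = ~0x88C1 & 0xFFFF = 0x773E.

773E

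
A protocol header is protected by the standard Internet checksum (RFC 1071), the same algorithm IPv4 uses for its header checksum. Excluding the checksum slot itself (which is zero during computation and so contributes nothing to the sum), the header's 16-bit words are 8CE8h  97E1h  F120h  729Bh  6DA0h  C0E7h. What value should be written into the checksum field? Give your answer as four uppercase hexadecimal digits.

One's-complement addition (fold any carry out of bit 15 back into bit 0):
  0x8CE8 + 0x97E1 = 0x124C9 → wrap carry → 0x24CA
  0x24CA + 0xF120 = 0x115EA → wrap carry → 0x15EB
  0x15EB + 0x729B = 0x08886
  0x8886 + 0x6DA0 = 0x0F626
  0xF626 + 0xC0E7 = 0x1B70D → wrap carry → 0xB70E
One's-complement sum = 0xB70E.
Checksum = ~0xB70E & 0xFFFF = 0x48F1.

48F1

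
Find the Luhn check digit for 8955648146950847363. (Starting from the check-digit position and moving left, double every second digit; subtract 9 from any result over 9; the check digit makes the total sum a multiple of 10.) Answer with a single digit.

4

Partial digits right→left: 3 6 3 7 4 8 0 5 9 6 4 1 8 4 6 5 5 9 8
Double every second digit counting from the check-digit position (so the 1st, 3rd, 5th, ... of the partial from the right).
  doubled (with −9 where >9): 6 6 8 0 9 8 7 3 1 7 → sum 55
  kept as-is: 6 7 8 5 6 1 4 5 9 → sum 51
Total = 55 + 51 = 106.
Check digit = (10 − (106 mod 10)) mod 10 = 4.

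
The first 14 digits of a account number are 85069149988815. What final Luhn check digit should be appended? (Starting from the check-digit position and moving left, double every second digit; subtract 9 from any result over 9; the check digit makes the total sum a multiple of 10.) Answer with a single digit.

1

Partial digits right→left: 5 1 8 8 8 9 9 4 1 9 6 0 5 8
Double every second digit counting from the check-digit position (so the 1st, 3rd, 5th, ... of the partial from the right).
  doubled (with −9 where >9): 1 7 7 9 2 3 1 → sum 30
  kept as-is: 1 8 9 4 9 0 8 → sum 39
Total = 30 + 39 = 69.
Check digit = (10 − (69 mod 10)) mod 10 = 1.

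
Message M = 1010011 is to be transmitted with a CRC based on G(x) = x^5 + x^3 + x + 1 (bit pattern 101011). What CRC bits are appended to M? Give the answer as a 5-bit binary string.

Append 5 zeros: 101001100000. Divide by 101011 (XOR where the leading bit is 1):
  pos 0: 101001 XOR 101011 = 000010
  pos 4: 101000 XOR 101011 = 000011
Remainder (last 5 bits) = 01100. This is the CRC / FCS.

01100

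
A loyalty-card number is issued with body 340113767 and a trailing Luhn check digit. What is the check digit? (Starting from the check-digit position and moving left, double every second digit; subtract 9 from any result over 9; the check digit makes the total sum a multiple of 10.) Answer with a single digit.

Partial digits right→left: 7 6 7 3 1 1 0 4 3
Double every second digit counting from the check-digit position (so the 1st, 3rd, 5th, ... of the partial from the right).
  doubled (with −9 where >9): 5 5 2 0 6 → sum 18
  kept as-is: 6 3 1 4 → sum 14
Total = 18 + 14 = 32.
Check digit = (10 − (32 mod 10)) mod 10 = 8.

8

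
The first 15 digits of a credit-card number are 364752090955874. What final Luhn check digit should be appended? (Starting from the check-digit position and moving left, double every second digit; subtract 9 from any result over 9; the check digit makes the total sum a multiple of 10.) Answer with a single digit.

Partial digits right→left: 4 7 8 5 5 9 0 9 0 2 5 7 4 6 3
Double every second digit counting from the check-digit position (so the 1st, 3rd, 5th, ... of the partial from the right).
  doubled (with −9 where >9): 8 7 1 0 0 1 8 6 → sum 31
  kept as-is: 7 5 9 9 2 7 6 → sum 45
Total = 31 + 45 = 76.
Check digit = (10 − (76 mod 10)) mod 10 = 4.

4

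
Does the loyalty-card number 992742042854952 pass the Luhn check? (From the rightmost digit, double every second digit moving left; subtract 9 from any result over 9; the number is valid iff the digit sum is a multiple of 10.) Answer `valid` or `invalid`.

invalid

From the right, keep odd positions and double even positions (subtract 9 from any doubled value over 9):
  doubled (positions 2,4,...): 1 8 7 8 4 5 9 → sum 42
  kept (positions 1,3,...): 2 9 5 2 0 4 2 9 → sum 33
Total = 75.
75 mod 10 = 5, so the number is invalid.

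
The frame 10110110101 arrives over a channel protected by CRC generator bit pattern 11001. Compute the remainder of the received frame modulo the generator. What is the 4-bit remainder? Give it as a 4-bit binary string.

0100

Modulo-2 division of 10110110101 by 11001:
  pos 0: 10110 XOR 11001 = 01111
  pos 1: 11111 XOR 11001 = 00110
  pos 3: 11010 XOR 11001 = 00011
  pos 6: 11101 XOR 11001 = 00100
Remainder = 0100 (nonzero — an error is detected).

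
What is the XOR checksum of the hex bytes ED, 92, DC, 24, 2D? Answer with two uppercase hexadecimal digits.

XOR the bytes together:
  start with 0xED
  0xED ⊕ 0x92 = 0x7F
  0x7F ⊕ 0xDC = 0xA3
  0xA3 ⊕ 0x24 = 0x87
  0x87 ⊕ 0x2D = 0xAA

AA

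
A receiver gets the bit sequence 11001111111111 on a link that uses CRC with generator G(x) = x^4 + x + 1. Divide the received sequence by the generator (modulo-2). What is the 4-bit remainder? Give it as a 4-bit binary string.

0000

Modulo-2 division of 11001111111111 by 10011:
  pos 0: 11001 XOR 10011 = 01010
  pos 1: 10101 XOR 10011 = 00110
  pos 3: 11011 XOR 10011 = 01000
  pos 4: 10001 XOR 10011 = 00010
  pos 7: 10111 XOR 10011 = 00100
  pos 9: 10011 XOR 10011 = 00000
Remainder = 0000 (zero — the frame passes the CRC check).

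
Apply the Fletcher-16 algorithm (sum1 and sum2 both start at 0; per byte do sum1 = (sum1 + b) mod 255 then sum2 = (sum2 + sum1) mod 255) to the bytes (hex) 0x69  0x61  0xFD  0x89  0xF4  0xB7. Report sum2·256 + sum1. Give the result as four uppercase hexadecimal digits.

95FE

Running sums (mod 255):
  after byte 0 (0x69): sum1=105, sum2=105
  after byte 1 (0x61): sum1=202, sum2=52
  after byte 2 (0xFD): sum1=200, sum2=252
  after byte 3 (0x89): sum1=82, sum2=79
  after byte 4 (0xF4): sum1=71, sum2=150
  after byte 5 (0xB7): sum1=254, sum2=149
Checksum = sum2·256 + sum1 = 149·256 + 254 = 38398 = 0x95FE.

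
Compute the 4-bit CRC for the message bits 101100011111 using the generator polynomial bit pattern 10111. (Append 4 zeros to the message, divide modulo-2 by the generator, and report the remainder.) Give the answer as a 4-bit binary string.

0110

Append 4 zeros: 1011000111110000. Divide by 10111 (XOR where the leading bit is 1):
  pos 0: 10110 XOR 10111 = 00001
  pos 4: 10011 XOR 10111 = 00100
  pos 6: 10011 XOR 10111 = 00100
  pos 8: 10010 XOR 10111 = 00101
  pos 10: 10100 XOR 10111 = 00011
Remainder (last 4 bits) = 0110. This is the CRC / FCS.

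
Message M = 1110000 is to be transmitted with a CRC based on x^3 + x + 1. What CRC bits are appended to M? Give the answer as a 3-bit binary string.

Append 3 zeros: 1110000000. Divide by 1011 (XOR where the leading bit is 1):
  pos 0: 1110 XOR 1011 = 0101
  pos 1: 1010 XOR 1011 = 0001
  pos 4: 1000 XOR 1011 = 0011
  pos 6: 1100 XOR 1011 = 0111
Remainder (last 3 bits) = 111. This is the CRC / FCS.

111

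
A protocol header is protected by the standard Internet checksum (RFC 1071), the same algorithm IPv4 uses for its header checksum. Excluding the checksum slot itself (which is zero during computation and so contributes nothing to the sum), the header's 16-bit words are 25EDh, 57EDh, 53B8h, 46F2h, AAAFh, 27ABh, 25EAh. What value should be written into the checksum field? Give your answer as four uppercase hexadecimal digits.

One's-complement addition (fold any carry out of bit 15 back into bit 0):
  0x25ED + 0x57ED = 0x07DDA
  0x7DDA + 0x53B8 = 0x0D192
  0xD192 + 0x46F2 = 0x11884 → wrap carry → 0x1885
  0x1885 + 0xAAAF = 0x0C334
  0xC334 + 0x27AB = 0x0EADF
  0xEADF + 0x25EA = 0x110C9 → wrap carry → 0x10CA
One's-complement sum = 0x10CA.
Checksum = ~0x10CA & 0xFFFF = 0xEF35.

EF35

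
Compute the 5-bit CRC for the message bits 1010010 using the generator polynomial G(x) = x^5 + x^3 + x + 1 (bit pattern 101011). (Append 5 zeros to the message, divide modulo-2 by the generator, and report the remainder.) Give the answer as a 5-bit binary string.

Append 5 zeros: 101001000000. Divide by 101011 (XOR where the leading bit is 1):
  pos 0: 101001 XOR 101011 = 000010
  pos 4: 100000 XOR 101011 = 001011
  pos 6: 101100 XOR 101011 = 000111
Remainder (last 5 bits) = 00111. This is the CRC / FCS.

00111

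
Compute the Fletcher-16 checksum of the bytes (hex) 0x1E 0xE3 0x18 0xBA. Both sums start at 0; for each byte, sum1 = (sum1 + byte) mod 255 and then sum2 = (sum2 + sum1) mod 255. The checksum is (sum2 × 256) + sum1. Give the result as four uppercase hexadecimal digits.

0FD4

Running sums (mod 255):
  after byte 0 (0x1E): sum1=30, sum2=30
  after byte 1 (0xE3): sum1=2, sum2=32
  after byte 2 (0x18): sum1=26, sum2=58
  after byte 3 (0xBA): sum1=212, sum2=15
Checksum = sum2·256 + sum1 = 15·256 + 212 = 4052 = 0x0FD4.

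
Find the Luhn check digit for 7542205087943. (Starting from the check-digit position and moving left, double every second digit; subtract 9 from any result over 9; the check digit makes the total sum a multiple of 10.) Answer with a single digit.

Partial digits right→left: 3 4 9 7 8 0 5 0 2 2 4 5 7
Double every second digit counting from the check-digit position (so the 1st, 3rd, 5th, ... of the partial from the right).
  doubled (with −9 where >9): 6 9 7 1 4 8 5 → sum 40
  kept as-is: 4 7 0 0 2 5 → sum 18
Total = 40 + 18 = 58.
Check digit = (10 − (58 mod 10)) mod 10 = 2.

2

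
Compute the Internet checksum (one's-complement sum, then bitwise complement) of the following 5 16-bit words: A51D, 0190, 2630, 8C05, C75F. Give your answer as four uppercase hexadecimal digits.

One's-complement addition (fold any carry out of bit 15 back into bit 0):
  0xA51D + 0x0190 = 0x0A6AD
  0xA6AD + 0x2630 = 0x0CCDD
  0xCCDD + 0x8C05 = 0x158E2 → wrap carry → 0x58E3
  0x58E3 + 0xC75F = 0x12042 → wrap carry → 0x2043
One's-complement sum = 0x2043.
Checksum = ~0x2043 & 0xFFFF = 0xDFBC.

DFBC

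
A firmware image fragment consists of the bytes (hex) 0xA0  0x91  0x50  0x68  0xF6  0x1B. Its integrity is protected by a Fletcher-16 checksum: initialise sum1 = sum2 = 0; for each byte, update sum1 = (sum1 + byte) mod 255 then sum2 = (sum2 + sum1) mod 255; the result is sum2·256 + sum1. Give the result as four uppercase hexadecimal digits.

Running sums (mod 255):
  after byte 0 (0xA0): sum1=160, sum2=160
  after byte 1 (0x91): sum1=50, sum2=210
  after byte 2 (0x50): sum1=130, sum2=85
  after byte 3 (0x68): sum1=234, sum2=64
  after byte 4 (0xF6): sum1=225, sum2=34
  after byte 5 (0x1B): sum1=252, sum2=31
Checksum = sum2·256 + sum1 = 31·256 + 252 = 8188 = 0x1FFC.

1FFC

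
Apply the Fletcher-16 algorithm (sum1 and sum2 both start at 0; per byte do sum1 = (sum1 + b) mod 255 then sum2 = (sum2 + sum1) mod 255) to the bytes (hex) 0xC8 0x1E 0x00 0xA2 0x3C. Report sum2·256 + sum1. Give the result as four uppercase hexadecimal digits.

E5C5

Running sums (mod 255):
  after byte 0 (0xC8): sum1=200, sum2=200
  after byte 1 (0x1E): sum1=230, sum2=175
  after byte 2 (0x00): sum1=230, sum2=150
  after byte 3 (0xA2): sum1=137, sum2=32
  after byte 4 (0x3C): sum1=197, sum2=229
Checksum = sum2·256 + sum1 = 229·256 + 197 = 58821 = 0xE5C5.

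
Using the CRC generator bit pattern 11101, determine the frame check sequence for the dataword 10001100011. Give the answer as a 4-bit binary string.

0111

Append 4 zeros: 100011000110000. Divide by 11101 (XOR where the leading bit is 1):
  pos 0: 10001 XOR 11101 = 01100
  pos 1: 11001 XOR 11101 = 00100
  pos 3: 10000 XOR 11101 = 01101
  pos 4: 11010 XOR 11101 = 00111
  pos 6: 11111 XOR 11101 = 00010
  pos 9: 10000 XOR 11101 = 01101
  pos 10: 11010 XOR 11101 = 00111
Remainder (last 4 bits) = 0111. This is the CRC / FCS.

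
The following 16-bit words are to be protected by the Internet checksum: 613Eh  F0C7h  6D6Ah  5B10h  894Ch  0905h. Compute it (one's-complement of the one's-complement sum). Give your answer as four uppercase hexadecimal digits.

532D

One's-complement addition (fold any carry out of bit 15 back into bit 0):
  0x613E + 0xF0C7 = 0x15205 → wrap carry → 0x5206
  0x5206 + 0x6D6A = 0x0BF70
  0xBF70 + 0x5B10 = 0x11A80 → wrap carry → 0x1A81
  0x1A81 + 0x894C = 0x0A3CD
  0xA3CD + 0x0905 = 0x0ACD2
One's-complement sum = 0xACD2.
Checksum = ~0xACD2 & 0xFFFF = 0x532D.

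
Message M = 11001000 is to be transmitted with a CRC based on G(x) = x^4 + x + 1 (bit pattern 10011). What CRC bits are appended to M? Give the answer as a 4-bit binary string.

0010

Append 4 zeros: 110010000000. Divide by 10011 (XOR where the leading bit is 1):
  pos 0: 11001 XOR 10011 = 01010
  pos 1: 10100 XOR 10011 = 00111
  pos 3: 11100 XOR 10011 = 01111
  pos 4: 11110 XOR 10011 = 01101
  pos 5: 11010 XOR 10011 = 01001
  pos 6: 10010 XOR 10011 = 00001
Remainder (last 4 bits) = 0010. This is the CRC / FCS.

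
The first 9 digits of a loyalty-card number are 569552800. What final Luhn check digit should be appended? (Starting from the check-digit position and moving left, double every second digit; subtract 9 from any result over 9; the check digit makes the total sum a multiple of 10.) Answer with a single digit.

Partial digits right→left: 0 0 8 2 5 5 9 6 5
Double every second digit counting from the check-digit position (so the 1st, 3rd, 5th, ... of the partial from the right).
  doubled (with −9 where >9): 0 7 1 9 1 → sum 18
  kept as-is: 0 2 5 6 → sum 13
Total = 18 + 13 = 31.
Check digit = (10 − (31 mod 10)) mod 10 = 9.

9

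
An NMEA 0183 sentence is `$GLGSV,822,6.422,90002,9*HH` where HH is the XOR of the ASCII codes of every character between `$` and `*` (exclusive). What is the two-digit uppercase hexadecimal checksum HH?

XOR the ASCII codes of the payload characters:
  'G' = 0x47 → acc = 0x47
  'L' = 0x4C → acc = 0x0B
  'G' = 0x47 → acc = 0x4C
  'S' = 0x53 → acc = 0x1F
  'V' = 0x56 → acc = 0x49
  ',' = 0x2C → acc = 0x65
  '8' = 0x38 → acc = 0x5D
  '2' = 0x32 → acc = 0x6F
  '2' = 0x32 → acc = 0x5D
  ',' = 0x2C → acc = 0x71
  '6' = 0x36 → acc = 0x47
  '.' = 0x2E → acc = 0x69
  '4' = 0x34 → acc = 0x5D
  '2' = 0x32 → acc = 0x6F
  '2' = 0x32 → acc = 0x5D
  ',' = 0x2C → acc = 0x71
  '9' = 0x39 → acc = 0x48
  '0' = 0x30 → acc = 0x78
  '0' = 0x30 → acc = 0x48
  '0' = 0x30 → acc = 0x78
  '2' = 0x32 → acc = 0x4A
  ',' = 0x2C → acc = 0x66
  '9' = 0x39 → acc = 0x5F
Checksum = 0x5F.

5F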